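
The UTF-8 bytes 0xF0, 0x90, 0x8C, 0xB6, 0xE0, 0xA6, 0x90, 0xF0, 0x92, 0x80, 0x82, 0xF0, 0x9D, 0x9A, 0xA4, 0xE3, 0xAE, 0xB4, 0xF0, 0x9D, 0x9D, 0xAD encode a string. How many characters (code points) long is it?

6

Byte at offset 0: 0xF0 = 11110000 → 4-byte char (#1). Advance 4.
Byte at offset 4: 0xE0 = 11100000 → 3-byte char (#2). Advance 3.
Byte at offset 7: 0xF0 = 11110000 → 4-byte char (#3). Advance 4.
Byte at offset 11: 0xF0 = 11110000 → 4-byte char (#4). Advance 4.
Byte at offset 15: 0xE3 = 11100011 → 3-byte char (#5). Advance 3.
Byte at offset 18: 0xF0 = 11110000 → 4-byte char (#6). Advance 4.
Reached end at offset 22 after 6 code points.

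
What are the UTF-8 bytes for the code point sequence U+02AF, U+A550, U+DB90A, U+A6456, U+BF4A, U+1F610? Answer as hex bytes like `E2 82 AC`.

U+02AF: 2-byte form → CA AF.
U+A550: 3-byte form → EA 95 90.
U+DB90A: 4-byte form → F3 9B A4 8A.
U+A6456: 4-byte form → F2 A6 91 96.
U+BF4A: 3-byte form → EB BD 8A.
U+1F610: 4-byte form → F0 9F 98 90.
Concatenated (20 bytes): CA AF EA 95 90 F3 9B A4 8A F2 A6 91 96 EB BD 8A F0 9F 98 90.

CA AF EA 95 90 F3 9B A4 8A F2 A6 91 96 EB BD 8A F0 9F 98 90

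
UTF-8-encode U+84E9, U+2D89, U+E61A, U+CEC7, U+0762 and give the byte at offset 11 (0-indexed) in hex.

U+84E9 → 3-byte form E8 93 A9 at offsets 0–2.
U+2D89 → 3-byte form E2 B6 89 at offsets 3–5.
U+E61A → 3-byte form EE 98 9A at offsets 6–8.
U+CEC7 → 3-byte form EC BB 87 at offsets 9–11.
Offset 11 falls in char 4's range; it's byte 3 of EC BB 87 = 0x87.

0x87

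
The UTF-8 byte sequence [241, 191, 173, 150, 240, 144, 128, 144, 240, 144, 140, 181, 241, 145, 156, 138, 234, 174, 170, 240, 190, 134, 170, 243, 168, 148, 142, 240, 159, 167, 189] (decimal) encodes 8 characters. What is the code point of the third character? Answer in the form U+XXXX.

Offset 0: leading byte 0xF1 = 11110001 → 4-byte char #1 = F1 BF AD 96.
Offset 4: leading byte 0xF0 = 11110000 → 4-byte char #2 = F0 90 80 90.
Offset 8: leading byte 0xF0 = 11110000 → 4-byte char #3 = F0 90 8C B5.
Leading byte 0xF0 = 11110000 matches 11110xxx → 4-byte sequence.
Byte 1: 0xF0 = 11110000, payload 000 (3 bits).
Byte 2: 0x90 = 10010000 (10xxxxxx ✓), payload 010000.
Byte 3: 0x8C = 10001100 (10xxxxxx ✓), payload 001100.
Byte 4: 0xB5 = 10110101 (10xxxxxx ✓), payload 110101.
Concatenate: 000010000001100110101 = 0x10335 (21 bits → U+10335).

U+10335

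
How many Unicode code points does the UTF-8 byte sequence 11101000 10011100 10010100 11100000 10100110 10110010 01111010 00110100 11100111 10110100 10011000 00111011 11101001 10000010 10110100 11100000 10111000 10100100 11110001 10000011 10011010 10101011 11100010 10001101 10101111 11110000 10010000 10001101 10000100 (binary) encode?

11

Byte at offset 0: 0xE8 = 11101000 → 3-byte char (#1). Advance 3.
Byte at offset 3: 0xE0 = 11100000 → 3-byte char (#2). Advance 3.
Byte at offset 6: 0x7A = 01111010 → 1-byte char (#3). Advance 1.
Byte at offset 7: 0x34 = 00110100 → 1-byte char (#4). Advance 1.
Byte at offset 8: 0xE7 = 11100111 → 3-byte char (#5). Advance 3.
Byte at offset 11: 0x3B = 00111011 → 1-byte char (#6). Advance 1.
Byte at offset 12: 0xE9 = 11101001 → 3-byte char (#7). Advance 3.
Byte at offset 15: 0xE0 = 11100000 → 3-byte char (#8). Advance 3.
Byte at offset 18: 0xF1 = 11110001 → 4-byte char (#9). Advance 4.
Byte at offset 22: 0xE2 = 11100010 → 3-byte char (#10). Advance 3.
Byte at offset 25: 0xF0 = 11110000 → 4-byte char (#11). Advance 4.
Reached end at offset 29 after 11 code points.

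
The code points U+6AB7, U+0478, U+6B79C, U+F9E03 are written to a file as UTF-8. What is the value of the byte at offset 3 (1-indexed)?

1-indexed offset 3 is 0-indexed offset 2.
U+6AB7 → 3-byte form E6 AA B7 at offsets 0–2.
Offset 2 falls in char 1's range; it's byte 3 of E6 AA B7 = 0xB7.

0xB7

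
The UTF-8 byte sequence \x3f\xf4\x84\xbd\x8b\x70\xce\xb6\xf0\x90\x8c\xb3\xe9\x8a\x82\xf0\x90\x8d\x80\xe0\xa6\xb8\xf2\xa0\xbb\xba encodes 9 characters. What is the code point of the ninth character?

Offset 0: leading byte 0x3F = 00111111 → 1-byte char #1 = 3F.
Offset 1: leading byte 0xF4 = 11110100 → 4-byte char #2 = F4 84 BD 8B.
Offset 5: leading byte 0x70 = 01110000 → 1-byte char #3 = 70.
Offset 6: leading byte 0xCE = 11001110 → 2-byte char #4 = CE B6.
Offset 8: leading byte 0xF0 = 11110000 → 4-byte char #5 = F0 90 8C B3.
Offset 12: leading byte 0xE9 = 11101001 → 3-byte char #6 = E9 8A 82.
Offset 15: leading byte 0xF0 = 11110000 → 4-byte char #7 = F0 90 8D 80.
Offset 19: leading byte 0xE0 = 11100000 → 3-byte char #8 = E0 A6 B8.
Offset 22: leading byte 0xF2 = 11110010 → 4-byte char #9 = F2 A0 BB BA.
Leading byte 0xF2 = 11110010 matches 11110xxx → 4-byte sequence.
Byte 1: 0xF2 = 11110010, payload 010 (3 bits).
Byte 2: 0xA0 = 10100000 (10xxxxxx ✓), payload 100000.
Byte 3: 0xBB = 10111011 (10xxxxxx ✓), payload 111011.
Byte 4: 0xBA = 10111010 (10xxxxxx ✓), payload 111010.
Concatenate: 010100000111011111010 = 0xA0EFA (21 bits → U+A0EFA).

U+A0EFA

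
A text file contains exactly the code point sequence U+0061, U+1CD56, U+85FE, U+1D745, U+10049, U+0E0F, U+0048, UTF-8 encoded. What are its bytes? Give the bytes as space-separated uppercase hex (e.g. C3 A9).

61 F0 9C B5 96 E8 97 BE F0 9D 9D 85 F0 90 81 89 E0 B8 8F 48

U+0061: 1-byte form → 61.
U+1CD56: 4-byte form → F0 9C B5 96.
U+85FE: 3-byte form → E8 97 BE.
U+1D745: 4-byte form → F0 9D 9D 85.
U+10049: 4-byte form → F0 90 81 89.
U+0E0F: 3-byte form → E0 B8 8F.
U+0048: 1-byte form → 48.
Concatenated (20 bytes): 61 F0 9C B5 96 E8 97 BE F0 9D 9D 85 F0 90 81 89 E0 B8 8F 48.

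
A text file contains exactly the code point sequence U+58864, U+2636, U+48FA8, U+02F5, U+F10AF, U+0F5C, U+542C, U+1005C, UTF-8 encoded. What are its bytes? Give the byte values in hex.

F1 98 A1 A4 E2 98 B6 F1 88 BE A8 CB B5 F3 B1 82 AF E0 BD 9C E5 90 AC F0 90 81 9C

U+58864: 4-byte form → F1 98 A1 A4.
U+2636: 3-byte form → E2 98 B6.
U+48FA8: 4-byte form → F1 88 BE A8.
U+02F5: 2-byte form → CB B5.
U+F10AF: 4-byte form → F3 B1 82 AF.
U+0F5C: 3-byte form → E0 BD 9C.
U+542C: 3-byte form → E5 90 AC.
U+1005C: 4-byte form → F0 90 81 9C.
Concatenated (27 bytes): F1 98 A1 A4 E2 98 B6 F1 88 BE A8 CB B5 F3 B1 82 AF E0 BD 9C E5 90 AC F0 90 81 9C.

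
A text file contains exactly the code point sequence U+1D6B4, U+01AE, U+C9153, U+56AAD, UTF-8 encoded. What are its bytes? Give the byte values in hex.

F0 9D 9A B4 C6 AE F3 89 85 93 F1 96 AA AD

U+1D6B4: 4-byte form → F0 9D 9A B4.
U+01AE: 2-byte form → C6 AE.
U+C9153: 4-byte form → F3 89 85 93.
U+56AAD: 4-byte form → F1 96 AA AD.
Concatenated (14 bytes): F0 9D 9A B4 C6 AE F3 89 85 93 F1 96 AA AD.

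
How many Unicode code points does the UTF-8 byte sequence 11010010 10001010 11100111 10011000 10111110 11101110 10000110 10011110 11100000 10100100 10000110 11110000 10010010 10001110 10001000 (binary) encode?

Byte at offset 0: 0xD2 = 11010010 → 2-byte char (#1). Advance 2.
Byte at offset 2: 0xE7 = 11100111 → 3-byte char (#2). Advance 3.
Byte at offset 5: 0xEE = 11101110 → 3-byte char (#3). Advance 3.
Byte at offset 8: 0xE0 = 11100000 → 3-byte char (#4). Advance 3.
Byte at offset 11: 0xF0 = 11110000 → 4-byte char (#5). Advance 4.
Reached end at offset 15 after 5 code points.

5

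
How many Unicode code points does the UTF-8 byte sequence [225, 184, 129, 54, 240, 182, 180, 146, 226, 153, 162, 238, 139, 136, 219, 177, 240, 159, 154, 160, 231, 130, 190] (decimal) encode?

8

Byte at offset 0: 0xE1 = 11100001 → 3-byte char (#1). Advance 3.
Byte at offset 3: 0x36 = 00110110 → 1-byte char (#2). Advance 1.
Byte at offset 4: 0xF0 = 11110000 → 4-byte char (#3). Advance 4.
Byte at offset 8: 0xE2 = 11100010 → 3-byte char (#4). Advance 3.
Byte at offset 11: 0xEE = 11101110 → 3-byte char (#5). Advance 3.
Byte at offset 14: 0xDB = 11011011 → 2-byte char (#6). Advance 2.
Byte at offset 16: 0xF0 = 11110000 → 4-byte char (#7). Advance 4.
Byte at offset 20: 0xE7 = 11100111 → 3-byte char (#8). Advance 3.
Reached end at offset 23 after 8 code points.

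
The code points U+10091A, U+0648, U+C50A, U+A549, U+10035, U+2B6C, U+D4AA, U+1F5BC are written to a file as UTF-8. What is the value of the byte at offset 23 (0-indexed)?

0x9F

U+10091A → 4-byte form F4 80 A4 9A at offsets 0–3.
U+0648 → 2-byte form D9 88 at offsets 4–5.
U+C50A → 3-byte form EC 94 8A at offsets 6–8.
U+A549 → 3-byte form EA 95 89 at offsets 9–11.
U+10035 → 4-byte form F0 90 80 B5 at offsets 12–15.
U+2B6C → 3-byte form E2 AD AC at offsets 16–18.
U+D4AA → 3-byte form ED 92 AA at offsets 19–21.
U+1F5BC → 4-byte form F0 9F 96 BC at offsets 22–25.
Offset 23 falls in char 8's range; it's byte 2 of F0 9F 96 BC = 0x9F.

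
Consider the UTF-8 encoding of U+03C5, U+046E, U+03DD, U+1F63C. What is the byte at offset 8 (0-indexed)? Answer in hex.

0x98

U+03C5 → 2-byte form CF 85 at offsets 0–1.
U+046E → 2-byte form D1 AE at offsets 2–3.
U+03DD → 2-byte form CF 9D at offsets 4–5.
U+1F63C → 4-byte form F0 9F 98 BC at offsets 6–9.
Offset 8 falls in char 4's range; it's byte 3 of F0 9F 98 BC = 0x98.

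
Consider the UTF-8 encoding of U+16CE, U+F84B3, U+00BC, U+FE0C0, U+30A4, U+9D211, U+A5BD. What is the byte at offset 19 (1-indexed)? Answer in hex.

0x88

1-indexed offset 19 is 0-indexed offset 18.
U+16CE → 3-byte form E1 9B 8E at offsets 0–2.
U+F84B3 → 4-byte form F3 B8 92 B3 at offsets 3–6.
U+00BC → 2-byte form C2 BC at offsets 7–8.
U+FE0C0 → 4-byte form F3 BE 83 80 at offsets 9–12.
U+30A4 → 3-byte form E3 82 A4 at offsets 13–15.
U+9D211 → 4-byte form F2 9D 88 91 at offsets 16–19.
Offset 18 falls in char 6's range; it's byte 3 of F2 9D 88 91 = 0x88.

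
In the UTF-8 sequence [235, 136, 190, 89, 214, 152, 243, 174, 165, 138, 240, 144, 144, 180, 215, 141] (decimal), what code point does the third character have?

Offset 0: leading byte 0xEB = 11101011 → 3-byte char #1 = EB 88 BE.
Offset 3: leading byte 0x59 = 01011001 → 1-byte char #2 = 59.
Offset 4: leading byte 0xD6 = 11010110 → 2-byte char #3 = D6 98.
Leading byte 0xD6 = 11010110 matches 110xxxxx → 2-byte sequence.
Byte 1: 0xD6 = 11010110, payload 10110 (5 bits).
Byte 2: 0x98 = 10011000 (10xxxxxx ✓), payload 011000.
Concatenate: 10110011000 = 0x598 (11 bits → U+0598).

U+0598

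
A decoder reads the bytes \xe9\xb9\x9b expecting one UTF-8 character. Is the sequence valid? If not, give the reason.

valid

Leading byte 0xE9 = 11101001 → 3-byte form.
Continuation bytes 0xB9=10111001, 0x9B=10011011 all match 10xxxxxx.
Decoded value 0x9E5B is ≥ 0x800 (shortest form) and not a surrogate.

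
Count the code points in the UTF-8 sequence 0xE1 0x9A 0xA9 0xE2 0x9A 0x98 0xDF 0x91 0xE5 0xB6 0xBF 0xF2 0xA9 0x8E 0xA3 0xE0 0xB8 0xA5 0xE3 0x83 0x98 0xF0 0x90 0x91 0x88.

8

Byte at offset 0: 0xE1 = 11100001 → 3-byte char (#1). Advance 3.
Byte at offset 3: 0xE2 = 11100010 → 3-byte char (#2). Advance 3.
Byte at offset 6: 0xDF = 11011111 → 2-byte char (#3). Advance 2.
Byte at offset 8: 0xE5 = 11100101 → 3-byte char (#4). Advance 3.
Byte at offset 11: 0xF2 = 11110010 → 4-byte char (#5). Advance 4.
Byte at offset 15: 0xE0 = 11100000 → 3-byte char (#6). Advance 3.
Byte at offset 18: 0xE3 = 11100011 → 3-byte char (#7). Advance 3.
Byte at offset 21: 0xF0 = 11110000 → 4-byte char (#8). Advance 4.
Reached end at offset 25 after 8 code points.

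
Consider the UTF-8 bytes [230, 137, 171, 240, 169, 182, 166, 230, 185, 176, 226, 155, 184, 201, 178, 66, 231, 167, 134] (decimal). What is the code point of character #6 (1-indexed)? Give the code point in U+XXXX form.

Offset 0: leading byte 0xE6 = 11100110 → 3-byte char #1 = E6 89 AB.
Offset 3: leading byte 0xF0 = 11110000 → 4-byte char #2 = F0 A9 B6 A6.
Offset 7: leading byte 0xE6 = 11100110 → 3-byte char #3 = E6 B9 B0.
Offset 10: leading byte 0xE2 = 11100010 → 3-byte char #4 = E2 9B B8.
Offset 13: leading byte 0xC9 = 11001001 → 2-byte char #5 = C9 B2.
Offset 15: leading byte 0x42 = 01000010 → 1-byte char #6 = 42.
Leading byte 0x42 = 01000010 matches 0xxxxxxx → 1-byte sequence.
Byte 1: 0x42 = 01000010, payload 1000010 (7 bits).
Concatenate: 1000010 = 0x42 (7 bits → U+0042).

U+0042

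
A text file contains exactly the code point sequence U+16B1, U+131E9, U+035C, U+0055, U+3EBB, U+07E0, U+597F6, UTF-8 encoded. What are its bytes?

E1 9A B1 F0 93 87 A9 CD 9C 55 E3 BA BB DF A0 F1 99 9F B6

U+16B1: 3-byte form → E1 9A B1.
U+131E9: 4-byte form → F0 93 87 A9.
U+035C: 2-byte form → CD 9C.
U+0055: 1-byte form → 55.
U+3EBB: 3-byte form → E3 BA BB.
U+07E0: 2-byte form → DF A0.
U+597F6: 4-byte form → F1 99 9F B6.
Concatenated (19 bytes): E1 9A B1 F0 93 87 A9 CD 9C 55 E3 BA BB DF A0 F1 99 9F B6.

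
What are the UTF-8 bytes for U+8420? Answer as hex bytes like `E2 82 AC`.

U+8420 = 0x8420 = 33824 decimal. In range U+0800–U+FFFF → 3-byte form: 1110xxxx 10xxxxxx 10xxxxxx.
Binary (16 bits): 1000010000100000.
Split 4+6+6: 1000 | 010000 | 100000.
Byte 1: 11101000 = 0xE8.
Byte 2: 10010000 = 0x90.
Byte 3: 10100000 = 0xA0.

E8 90 A0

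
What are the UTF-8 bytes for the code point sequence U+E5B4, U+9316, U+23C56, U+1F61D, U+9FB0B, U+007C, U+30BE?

EE 96 B4 E9 8C 96 F0 A3 B1 96 F0 9F 98 9D F2 9F AC 8B 7C E3 82 BE

U+E5B4: 3-byte form → EE 96 B4.
U+9316: 3-byte form → E9 8C 96.
U+23C56: 4-byte form → F0 A3 B1 96.
U+1F61D: 4-byte form → F0 9F 98 9D.
U+9FB0B: 4-byte form → F2 9F AC 8B.
U+007C: 1-byte form → 7C.
U+30BE: 3-byte form → E3 82 BE.
Concatenated (22 bytes): EE 96 B4 E9 8C 96 F0 A3 B1 96 F0 9F 98 9D F2 9F AC 8B 7C E3 82 BE.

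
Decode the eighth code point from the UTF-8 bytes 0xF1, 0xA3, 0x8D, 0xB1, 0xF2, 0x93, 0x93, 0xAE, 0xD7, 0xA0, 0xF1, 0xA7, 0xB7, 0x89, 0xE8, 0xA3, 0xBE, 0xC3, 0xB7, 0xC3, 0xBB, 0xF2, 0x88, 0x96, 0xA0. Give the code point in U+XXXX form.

U+885A0

Offset 0: leading byte 0xF1 = 11110001 → 4-byte char #1 = F1 A3 8D B1.
Offset 4: leading byte 0xF2 = 11110010 → 4-byte char #2 = F2 93 93 AE.
Offset 8: leading byte 0xD7 = 11010111 → 2-byte char #3 = D7 A0.
Offset 10: leading byte 0xF1 = 11110001 → 4-byte char #4 = F1 A7 B7 89.
Offset 14: leading byte 0xE8 = 11101000 → 3-byte char #5 = E8 A3 BE.
Offset 17: leading byte 0xC3 = 11000011 → 2-byte char #6 = C3 B7.
Offset 19: leading byte 0xC3 = 11000011 → 2-byte char #7 = C3 BB.
Offset 21: leading byte 0xF2 = 11110010 → 4-byte char #8 = F2 88 96 A0.
Leading byte 0xF2 = 11110010 matches 11110xxx → 4-byte sequence.
Byte 1: 0xF2 = 11110010, payload 010 (3 bits).
Byte 2: 0x88 = 10001000 (10xxxxxx ✓), payload 001000.
Byte 3: 0x96 = 10010110 (10xxxxxx ✓), payload 010110.
Byte 4: 0xA0 = 10100000 (10xxxxxx ✓), payload 100000.
Concatenate: 010001000010110100000 = 0x885A0 (21 bits → U+885A0).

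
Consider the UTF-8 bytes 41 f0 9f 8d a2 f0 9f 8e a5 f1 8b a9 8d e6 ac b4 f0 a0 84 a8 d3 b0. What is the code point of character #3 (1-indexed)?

Offset 0: leading byte 0x41 = 01000001 → 1-byte char #1 = 41.
Offset 1: leading byte 0xF0 = 11110000 → 4-byte char #2 = F0 9F 8D A2.
Offset 5: leading byte 0xF0 = 11110000 → 4-byte char #3 = F0 9F 8E A5.
Leading byte 0xF0 = 11110000 matches 11110xxx → 4-byte sequence.
Byte 1: 0xF0 = 11110000, payload 000 (3 bits).
Byte 2: 0x9F = 10011111 (10xxxxxx ✓), payload 011111.
Byte 3: 0x8E = 10001110 (10xxxxxx ✓), payload 001110.
Byte 4: 0xA5 = 10100101 (10xxxxxx ✓), payload 100101.
Concatenate: 000011111001110100101 = 0x1F3A5 (21 bits → U+1F3A5).

U+1F3A5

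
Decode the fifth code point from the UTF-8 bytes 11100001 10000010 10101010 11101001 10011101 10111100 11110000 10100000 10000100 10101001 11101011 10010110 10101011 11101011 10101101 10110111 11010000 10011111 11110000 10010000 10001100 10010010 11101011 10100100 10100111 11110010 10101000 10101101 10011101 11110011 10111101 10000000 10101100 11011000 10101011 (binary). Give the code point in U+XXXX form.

U+BB77

Offset 0: leading byte 0xE1 = 11100001 → 3-byte char #1 = E1 82 AA.
Offset 3: leading byte 0xE9 = 11101001 → 3-byte char #2 = E9 9D BC.
Offset 6: leading byte 0xF0 = 11110000 → 4-byte char #3 = F0 A0 84 A9.
Offset 10: leading byte 0xEB = 11101011 → 3-byte char #4 = EB 96 AB.
Offset 13: leading byte 0xEB = 11101011 → 3-byte char #5 = EB AD B7.
Leading byte 0xEB = 11101011 matches 1110xxxx → 3-byte sequence.
Byte 1: 0xEB = 11101011, payload 1011 (4 bits).
Byte 2: 0xAD = 10101101 (10xxxxxx ✓), payload 101101.
Byte 3: 0xB7 = 10110111 (10xxxxxx ✓), payload 110111.
Concatenate: 1011101101110111 = 0xBB77 (16 bits → U+BB77).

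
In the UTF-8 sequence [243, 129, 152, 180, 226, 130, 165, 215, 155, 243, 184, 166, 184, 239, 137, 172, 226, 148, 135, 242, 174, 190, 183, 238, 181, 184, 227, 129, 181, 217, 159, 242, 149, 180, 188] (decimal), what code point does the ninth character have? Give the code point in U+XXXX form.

Offset 0: leading byte 0xF3 = 11110011 → 4-byte char #1 = F3 81 98 B4.
Offset 4: leading byte 0xE2 = 11100010 → 3-byte char #2 = E2 82 A5.
Offset 7: leading byte 0xD7 = 11010111 → 2-byte char #3 = D7 9B.
Offset 9: leading byte 0xF3 = 11110011 → 4-byte char #4 = F3 B8 A6 B8.
Offset 13: leading byte 0xEF = 11101111 → 3-byte char #5 = EF 89 AC.
Offset 16: leading byte 0xE2 = 11100010 → 3-byte char #6 = E2 94 87.
Offset 19: leading byte 0xF2 = 11110010 → 4-byte char #7 = F2 AE BE B7.
Offset 23: leading byte 0xEE = 11101110 → 3-byte char #8 = EE B5 B8.
Offset 26: leading byte 0xE3 = 11100011 → 3-byte char #9 = E3 81 B5.
Leading byte 0xE3 = 11100011 matches 1110xxxx → 3-byte sequence.
Byte 1: 0xE3 = 11100011, payload 0011 (4 bits).
Byte 2: 0x81 = 10000001 (10xxxxxx ✓), payload 000001.
Byte 3: 0xB5 = 10110101 (10xxxxxx ✓), payload 110101.
Concatenate: 0011000001110101 = 0x3075 (16 bits → U+3075).

U+3075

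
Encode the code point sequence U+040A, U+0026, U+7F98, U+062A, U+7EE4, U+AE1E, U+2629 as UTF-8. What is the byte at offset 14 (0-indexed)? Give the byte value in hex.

0xE2

U+040A → 2-byte form D0 8A at offsets 0–1.
U+0026 → 1-byte form 26 at offsets 2–2.
U+7F98 → 3-byte form E7 BE 98 at offsets 3–5.
U+062A → 2-byte form D8 AA at offsets 6–7.
U+7EE4 → 3-byte form E7 BB A4 at offsets 8–10.
U+AE1E → 3-byte form EA B8 9E at offsets 11–13.
U+2629 → 3-byte form E2 98 A9 at offsets 14–16.
Offset 14 falls in char 7's range; it's byte 1 of E2 98 A9 = 0xE2.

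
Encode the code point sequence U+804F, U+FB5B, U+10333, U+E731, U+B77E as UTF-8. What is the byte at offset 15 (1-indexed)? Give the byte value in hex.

1-indexed offset 15 is 0-indexed offset 14.
U+804F → 3-byte form E8 81 8F at offsets 0–2.
U+FB5B → 3-byte form EF AD 9B at offsets 3–5.
U+10333 → 4-byte form F0 90 8C B3 at offsets 6–9.
U+E731 → 3-byte form EE 9C B1 at offsets 10–12.
U+B77E → 3-byte form EB 9D BE at offsets 13–15.
Offset 14 falls in char 5's range; it's byte 2 of EB 9D BE = 0x9D.

0x9D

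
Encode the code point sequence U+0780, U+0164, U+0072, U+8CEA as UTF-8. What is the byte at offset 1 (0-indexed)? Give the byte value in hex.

0x80

U+0780 → 2-byte form DE 80 at offsets 0–1.
Offset 1 falls in char 1's range; it's byte 2 of DE 80 = 0x80.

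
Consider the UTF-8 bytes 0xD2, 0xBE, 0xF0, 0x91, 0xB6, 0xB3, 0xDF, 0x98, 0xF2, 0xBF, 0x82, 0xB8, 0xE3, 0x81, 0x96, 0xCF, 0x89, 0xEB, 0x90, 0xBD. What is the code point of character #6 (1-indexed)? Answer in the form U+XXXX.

Offset 0: leading byte 0xD2 = 11010010 → 2-byte char #1 = D2 BE.
Offset 2: leading byte 0xF0 = 11110000 → 4-byte char #2 = F0 91 B6 B3.
Offset 6: leading byte 0xDF = 11011111 → 2-byte char #3 = DF 98.
Offset 8: leading byte 0xF2 = 11110010 → 4-byte char #4 = F2 BF 82 B8.
Offset 12: leading byte 0xE3 = 11100011 → 3-byte char #5 = E3 81 96.
Offset 15: leading byte 0xCF = 11001111 → 2-byte char #6 = CF 89.
Leading byte 0xCF = 11001111 matches 110xxxxx → 2-byte sequence.
Byte 1: 0xCF = 11001111, payload 01111 (5 bits).
Byte 2: 0x89 = 10001001 (10xxxxxx ✓), payload 001001.
Concatenate: 01111001001 = 0x3C9 (11 bits → U+03C9).

U+03C9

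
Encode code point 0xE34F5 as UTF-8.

F3 A3 93 B5

U+E34F5 = 0xE34F5 = 931061 decimal. In range U+10000–U+10FFFF → 4-byte form: 11110xxx 10xxxxxx 10xxxxxx 10xxxxxx.
Binary (21 bits): 011100011010011110101.
Split 3+6+6+6: 011 | 100011 | 010011 | 110101.
Byte 1: 11110011 = 0xF3.
Byte 2: 10100011 = 0xA3.
Byte 3: 10010011 = 0x93.
Byte 4: 10110101 = 0xB5.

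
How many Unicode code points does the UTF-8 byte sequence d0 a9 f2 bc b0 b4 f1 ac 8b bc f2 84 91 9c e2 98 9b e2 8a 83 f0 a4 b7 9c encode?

Byte at offset 0: 0xD0 = 11010000 → 2-byte char (#1). Advance 2.
Byte at offset 2: 0xF2 = 11110010 → 4-byte char (#2). Advance 4.
Byte at offset 6: 0xF1 = 11110001 → 4-byte char (#3). Advance 4.
Byte at offset 10: 0xF2 = 11110010 → 4-byte char (#4). Advance 4.
Byte at offset 14: 0xE2 = 11100010 → 3-byte char (#5). Advance 3.
Byte at offset 17: 0xE2 = 11100010 → 3-byte char (#6). Advance 3.
Byte at offset 20: 0xF0 = 11110000 → 4-byte char (#7). Advance 4.
Reached end at offset 24 after 7 code points.

7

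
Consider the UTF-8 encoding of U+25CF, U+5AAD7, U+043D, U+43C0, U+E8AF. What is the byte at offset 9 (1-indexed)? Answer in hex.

1-indexed offset 9 is 0-indexed offset 8.
U+25CF → 3-byte form E2 97 8F at offsets 0–2.
U+5AAD7 → 4-byte form F1 9A AB 97 at offsets 3–6.
U+043D → 2-byte form D0 BD at offsets 7–8.
Offset 8 falls in char 3's range; it's byte 2 of D0 BD = 0xBD.

0xBD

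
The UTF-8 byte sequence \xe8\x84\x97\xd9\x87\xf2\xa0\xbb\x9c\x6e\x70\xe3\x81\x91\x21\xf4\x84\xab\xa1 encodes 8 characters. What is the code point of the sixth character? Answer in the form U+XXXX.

Offset 0: leading byte 0xE8 = 11101000 → 3-byte char #1 = E8 84 97.
Offset 3: leading byte 0xD9 = 11011001 → 2-byte char #2 = D9 87.
Offset 5: leading byte 0xF2 = 11110010 → 4-byte char #3 = F2 A0 BB 9C.
Offset 9: leading byte 0x6E = 01101110 → 1-byte char #4 = 6E.
Offset 10: leading byte 0x70 = 01110000 → 1-byte char #5 = 70.
Offset 11: leading byte 0xE3 = 11100011 → 3-byte char #6 = E3 81 91.
Leading byte 0xE3 = 11100011 matches 1110xxxx → 3-byte sequence.
Byte 1: 0xE3 = 11100011, payload 0011 (4 bits).
Byte 2: 0x81 = 10000001 (10xxxxxx ✓), payload 000001.
Byte 3: 0x91 = 10010001 (10xxxxxx ✓), payload 010001.
Concatenate: 0011000001010001 = 0x3051 (16 bits → U+3051).

U+3051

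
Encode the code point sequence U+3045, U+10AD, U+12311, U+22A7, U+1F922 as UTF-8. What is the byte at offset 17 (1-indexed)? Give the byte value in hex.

1-indexed offset 17 is 0-indexed offset 16.
U+3045 → 3-byte form E3 81 85 at offsets 0–2.
U+10AD → 3-byte form E1 82 AD at offsets 3–5.
U+12311 → 4-byte form F0 92 8C 91 at offsets 6–9.
U+22A7 → 3-byte form E2 8A A7 at offsets 10–12.
U+1F922 → 4-byte form F0 9F A4 A2 at offsets 13–16.
Offset 16 falls in char 5's range; it's byte 4 of F0 9F A4 A2 = 0xA2.

0xA2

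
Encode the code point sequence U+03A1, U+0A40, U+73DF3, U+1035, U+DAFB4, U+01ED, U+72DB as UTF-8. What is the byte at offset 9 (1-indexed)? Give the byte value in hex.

1-indexed offset 9 is 0-indexed offset 8.
U+03A1 → 2-byte form CE A1 at offsets 0–1.
U+0A40 → 3-byte form E0 A9 80 at offsets 2–4.
U+73DF3 → 4-byte form F1 B3 B7 B3 at offsets 5–8.
Offset 8 falls in char 3's range; it's byte 4 of F1 B3 B7 B3 = 0xB3.

0xB3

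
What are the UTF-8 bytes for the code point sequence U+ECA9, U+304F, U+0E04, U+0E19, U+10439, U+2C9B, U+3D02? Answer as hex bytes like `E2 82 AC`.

U+ECA9: 3-byte form → EE B2 A9.
U+304F: 3-byte form → E3 81 8F.
U+0E04: 3-byte form → E0 B8 84.
U+0E19: 3-byte form → E0 B8 99.
U+10439: 4-byte form → F0 90 90 B9.
U+2C9B: 3-byte form → E2 B2 9B.
U+3D02: 3-byte form → E3 B4 82.
Concatenated (22 bytes): EE B2 A9 E3 81 8F E0 B8 84 E0 B8 99 F0 90 90 B9 E2 B2 9B E3 B4 82.

EE B2 A9 E3 81 8F E0 B8 84 E0 B8 99 F0 90 90 B9 E2 B2 9B E3 B4 82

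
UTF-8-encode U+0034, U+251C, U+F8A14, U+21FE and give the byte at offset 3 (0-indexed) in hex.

0x9C

U+0034 → 1-byte form 34 at offsets 0–0.
U+251C → 3-byte form E2 94 9C at offsets 1–3.
Offset 3 falls in char 2's range; it's byte 3 of E2 94 9C = 0x9C.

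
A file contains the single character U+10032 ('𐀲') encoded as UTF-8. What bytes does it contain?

U+10032 = 0x10032 = 65586 decimal. In range U+10000–U+10FFFF → 4-byte form: 11110xxx 10xxxxxx 10xxxxxx 10xxxxxx.
Binary (21 bits): 000010000000000110010.
Split 3+6+6+6: 000 | 010000 | 000000 | 110010.
Byte 1: 11110000 = 0xF0.
Byte 2: 10010000 = 0x90.
Byte 3: 10000000 = 0x80.
Byte 4: 10110010 = 0xB2.

F0 90 80 B2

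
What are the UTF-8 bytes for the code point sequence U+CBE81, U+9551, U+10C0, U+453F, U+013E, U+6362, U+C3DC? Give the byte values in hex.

F3 8B BA 81 E9 95 91 E1 83 80 E4 94 BF C4 BE E6 8D A2 EC 8F 9C

U+CBE81: 4-byte form → F3 8B BA 81.
U+9551: 3-byte form → E9 95 91.
U+10C0: 3-byte form → E1 83 80.
U+453F: 3-byte form → E4 94 BF.
U+013E: 2-byte form → C4 BE.
U+6362: 3-byte form → E6 8D A2.
U+C3DC: 3-byte form → EC 8F 9C.
Concatenated (21 bytes): F3 8B BA 81 E9 95 91 E1 83 80 E4 94 BF C4 BE E6 8D A2 EC 8F 9C.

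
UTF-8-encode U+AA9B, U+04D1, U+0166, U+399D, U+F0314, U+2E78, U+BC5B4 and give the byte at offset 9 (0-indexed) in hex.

0x9D

U+AA9B → 3-byte form EA AA 9B at offsets 0–2.
U+04D1 → 2-byte form D3 91 at offsets 3–4.
U+0166 → 2-byte form C5 A6 at offsets 5–6.
U+399D → 3-byte form E3 A6 9D at offsets 7–9.
Offset 9 falls in char 4's range; it's byte 3 of E3 A6 9D = 0x9D.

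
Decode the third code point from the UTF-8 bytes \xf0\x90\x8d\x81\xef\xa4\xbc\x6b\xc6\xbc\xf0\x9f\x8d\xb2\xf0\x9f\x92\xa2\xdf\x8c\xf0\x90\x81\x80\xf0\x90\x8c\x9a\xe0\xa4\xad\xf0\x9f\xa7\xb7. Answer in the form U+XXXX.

Offset 0: leading byte 0xF0 = 11110000 → 4-byte char #1 = F0 90 8D 81.
Offset 4: leading byte 0xEF = 11101111 → 3-byte char #2 = EF A4 BC.
Offset 7: leading byte 0x6B = 01101011 → 1-byte char #3 = 6B.
Leading byte 0x6B = 01101011 matches 0xxxxxxx → 1-byte sequence.
Byte 1: 0x6B = 01101011, payload 1101011 (7 bits).
Concatenate: 1101011 = 0x6B (7 bits → U+006B).

U+006B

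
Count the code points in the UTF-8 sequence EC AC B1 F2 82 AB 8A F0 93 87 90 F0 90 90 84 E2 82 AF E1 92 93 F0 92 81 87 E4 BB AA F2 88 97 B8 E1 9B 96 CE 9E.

Byte at offset 0: 0xEC = 11101100 → 3-byte char (#1). Advance 3.
Byte at offset 3: 0xF2 = 11110010 → 4-byte char (#2). Advance 4.
Byte at offset 7: 0xF0 = 11110000 → 4-byte char (#3). Advance 4.
Byte at offset 11: 0xF0 = 11110000 → 4-byte char (#4). Advance 4.
Byte at offset 15: 0xE2 = 11100010 → 3-byte char (#5). Advance 3.
Byte at offset 18: 0xE1 = 11100001 → 3-byte char (#6). Advance 3.
Byte at offset 21: 0xF0 = 11110000 → 4-byte char (#7). Advance 4.
Byte at offset 25: 0xE4 = 11100100 → 3-byte char (#8). Advance 3.
Byte at offset 28: 0xF2 = 11110010 → 4-byte char (#9). Advance 4.
Byte at offset 32: 0xE1 = 11100001 → 3-byte char (#10). Advance 3.
Byte at offset 35: 0xCE = 11001110 → 2-byte char (#11). Advance 2.
Reached end at offset 37 after 11 code points.

11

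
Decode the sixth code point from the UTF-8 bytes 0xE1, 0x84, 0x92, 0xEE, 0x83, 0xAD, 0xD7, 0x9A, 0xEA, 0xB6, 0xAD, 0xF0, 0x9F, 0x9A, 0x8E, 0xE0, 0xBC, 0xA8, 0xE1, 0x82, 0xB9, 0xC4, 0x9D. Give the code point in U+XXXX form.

Offset 0: leading byte 0xE1 = 11100001 → 3-byte char #1 = E1 84 92.
Offset 3: leading byte 0xEE = 11101110 → 3-byte char #2 = EE 83 AD.
Offset 6: leading byte 0xD7 = 11010111 → 2-byte char #3 = D7 9A.
Offset 8: leading byte 0xEA = 11101010 → 3-byte char #4 = EA B6 AD.
Offset 11: leading byte 0xF0 = 11110000 → 4-byte char #5 = F0 9F 9A 8E.
Offset 15: leading byte 0xE0 = 11100000 → 3-byte char #6 = E0 BC A8.
Leading byte 0xE0 = 11100000 matches 1110xxxx → 3-byte sequence.
Byte 1: 0xE0 = 11100000, payload 0000 (4 bits).
Byte 2: 0xBC = 10111100 (10xxxxxx ✓), payload 111100.
Byte 3: 0xA8 = 10101000 (10xxxxxx ✓), payload 101000.
Concatenate: 0000111100101000 = 0xF28 (16 bits → U+0F28).

U+0F28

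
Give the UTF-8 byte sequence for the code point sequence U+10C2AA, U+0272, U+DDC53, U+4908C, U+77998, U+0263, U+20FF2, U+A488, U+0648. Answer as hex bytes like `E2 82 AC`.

F4 8C 8A AA C9 B2 F3 9D B1 93 F1 89 82 8C F1 B7 A6 98 C9 A3 F0 A0 BF B2 EA 92 88 D9 88

U+10C2AA: 4-byte form → F4 8C 8A AA.
U+0272: 2-byte form → C9 B2.
U+DDC53: 4-byte form → F3 9D B1 93.
U+4908C: 4-byte form → F1 89 82 8C.
U+77998: 4-byte form → F1 B7 A6 98.
U+0263: 2-byte form → C9 A3.
U+20FF2: 4-byte form → F0 A0 BF B2.
U+A488: 3-byte form → EA 92 88.
U+0648: 2-byte form → D9 88.
Concatenated (29 bytes): F4 8C 8A AA C9 B2 F3 9D B1 93 F1 89 82 8C F1 B7 A6 98 C9 A3 F0 A0 BF B2 EA 92 88 D9 88.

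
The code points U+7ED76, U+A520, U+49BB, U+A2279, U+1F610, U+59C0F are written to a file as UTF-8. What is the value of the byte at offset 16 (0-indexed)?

0x98

U+7ED76 → 4-byte form F1 BE B5 B6 at offsets 0–3.
U+A520 → 3-byte form EA 94 A0 at offsets 4–6.
U+49BB → 3-byte form E4 A6 BB at offsets 7–9.
U+A2279 → 4-byte form F2 A2 89 B9 at offsets 10–13.
U+1F610 → 4-byte form F0 9F 98 90 at offsets 14–17.
Offset 16 falls in char 5's range; it's byte 3 of F0 9F 98 90 = 0x98.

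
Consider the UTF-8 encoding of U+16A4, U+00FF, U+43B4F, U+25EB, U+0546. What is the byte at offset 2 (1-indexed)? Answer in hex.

1-indexed offset 2 is 0-indexed offset 1.
U+16A4 → 3-byte form E1 9A A4 at offsets 0–2.
Offset 1 falls in char 1's range; it's byte 2 of E1 9A A4 = 0x9A.

0x9A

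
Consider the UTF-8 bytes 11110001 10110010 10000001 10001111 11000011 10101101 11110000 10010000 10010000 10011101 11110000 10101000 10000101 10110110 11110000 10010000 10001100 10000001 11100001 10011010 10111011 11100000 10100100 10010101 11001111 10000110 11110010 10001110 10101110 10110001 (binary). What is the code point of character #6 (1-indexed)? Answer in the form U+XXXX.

U+16BB

Offset 0: leading byte 0xF1 = 11110001 → 4-byte char #1 = F1 B2 81 8F.
Offset 4: leading byte 0xC3 = 11000011 → 2-byte char #2 = C3 AD.
Offset 6: leading byte 0xF0 = 11110000 → 4-byte char #3 = F0 90 90 9D.
Offset 10: leading byte 0xF0 = 11110000 → 4-byte char #4 = F0 A8 85 B6.
Offset 14: leading byte 0xF0 = 11110000 → 4-byte char #5 = F0 90 8C 81.
Offset 18: leading byte 0xE1 = 11100001 → 3-byte char #6 = E1 9A BB.
Leading byte 0xE1 = 11100001 matches 1110xxxx → 3-byte sequence.
Byte 1: 0xE1 = 11100001, payload 0001 (4 bits).
Byte 2: 0x9A = 10011010 (10xxxxxx ✓), payload 011010.
Byte 3: 0xBB = 10111011 (10xxxxxx ✓), payload 111011.
Concatenate: 0001011010111011 = 0x16BB (16 bits → U+16BB).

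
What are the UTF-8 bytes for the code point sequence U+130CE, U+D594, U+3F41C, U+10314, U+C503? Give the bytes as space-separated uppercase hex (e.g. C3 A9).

F0 93 83 8E ED 96 94 F0 BF 90 9C F0 90 8C 94 EC 94 83

U+130CE: 4-byte form → F0 93 83 8E.
U+D594: 3-byte form → ED 96 94.
U+3F41C: 4-byte form → F0 BF 90 9C.
U+10314: 4-byte form → F0 90 8C 94.
U+C503: 3-byte form → EC 94 83.
Concatenated (18 bytes): F0 93 83 8E ED 96 94 F0 BF 90 9C F0 90 8C 94 EC 94 83.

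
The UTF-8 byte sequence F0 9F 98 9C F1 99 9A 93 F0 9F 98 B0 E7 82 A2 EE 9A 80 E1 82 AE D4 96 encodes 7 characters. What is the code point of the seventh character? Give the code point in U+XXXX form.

Offset 0: leading byte 0xF0 = 11110000 → 4-byte char #1 = F0 9F 98 9C.
Offset 4: leading byte 0xF1 = 11110001 → 4-byte char #2 = F1 99 9A 93.
Offset 8: leading byte 0xF0 = 11110000 → 4-byte char #3 = F0 9F 98 B0.
Offset 12: leading byte 0xE7 = 11100111 → 3-byte char #4 = E7 82 A2.
Offset 15: leading byte 0xEE = 11101110 → 3-byte char #5 = EE 9A 80.
Offset 18: leading byte 0xE1 = 11100001 → 3-byte char #6 = E1 82 AE.
Offset 21: leading byte 0xD4 = 11010100 → 2-byte char #7 = D4 96.
Leading byte 0xD4 = 11010100 matches 110xxxxx → 2-byte sequence.
Byte 1: 0xD4 = 11010100, payload 10100 (5 bits).
Byte 2: 0x96 = 10010110 (10xxxxxx ✓), payload 010110.
Concatenate: 10100010110 = 0x516 (11 bits → U+0516).

U+0516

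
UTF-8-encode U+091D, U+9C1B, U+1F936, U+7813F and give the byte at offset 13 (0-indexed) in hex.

0xBF

U+091D → 3-byte form E0 A4 9D at offsets 0–2.
U+9C1B → 3-byte form E9 B0 9B at offsets 3–5.
U+1F936 → 4-byte form F0 9F A4 B6 at offsets 6–9.
U+7813F → 4-byte form F1 B8 84 BF at offsets 10–13.
Offset 13 falls in char 4's range; it's byte 4 of F1 B8 84 BF = 0xBF.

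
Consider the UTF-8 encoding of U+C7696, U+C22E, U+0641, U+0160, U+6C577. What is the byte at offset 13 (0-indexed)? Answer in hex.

0x95

U+C7696 → 4-byte form F3 87 9A 96 at offsets 0–3.
U+C22E → 3-byte form EC 88 AE at offsets 4–6.
U+0641 → 2-byte form D9 81 at offsets 7–8.
U+0160 → 2-byte form C5 A0 at offsets 9–10.
U+6C577 → 4-byte form F1 AC 95 B7 at offsets 11–14.
Offset 13 falls in char 5's range; it's byte 3 of F1 AC 95 B7 = 0x95.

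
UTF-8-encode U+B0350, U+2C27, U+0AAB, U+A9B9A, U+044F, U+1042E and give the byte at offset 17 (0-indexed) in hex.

0x90

U+B0350 → 4-byte form F2 B0 8D 90 at offsets 0–3.
U+2C27 → 3-byte form E2 B0 A7 at offsets 4–6.
U+0AAB → 3-byte form E0 AA AB at offsets 7–9.
U+A9B9A → 4-byte form F2 A9 AE 9A at offsets 10–13.
U+044F → 2-byte form D1 8F at offsets 14–15.
U+1042E → 4-byte form F0 90 90 AE at offsets 16–19.
Offset 17 falls in char 6's range; it's byte 2 of F0 90 90 AE = 0x90.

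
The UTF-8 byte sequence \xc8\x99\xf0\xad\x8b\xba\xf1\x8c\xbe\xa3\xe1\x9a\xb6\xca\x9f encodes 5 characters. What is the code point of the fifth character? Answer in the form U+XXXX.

Offset 0: leading byte 0xC8 = 11001000 → 2-byte char #1 = C8 99.
Offset 2: leading byte 0xF0 = 11110000 → 4-byte char #2 = F0 AD 8B BA.
Offset 6: leading byte 0xF1 = 11110001 → 4-byte char #3 = F1 8C BE A3.
Offset 10: leading byte 0xE1 = 11100001 → 3-byte char #4 = E1 9A B6.
Offset 13: leading byte 0xCA = 11001010 → 2-byte char #5 = CA 9F.
Leading byte 0xCA = 11001010 matches 110xxxxx → 2-byte sequence.
Byte 1: 0xCA = 11001010, payload 01010 (5 bits).
Byte 2: 0x9F = 10011111 (10xxxxxx ✓), payload 011111.
Concatenate: 01010011111 = 0x29F (11 bits → U+029F).

U+029F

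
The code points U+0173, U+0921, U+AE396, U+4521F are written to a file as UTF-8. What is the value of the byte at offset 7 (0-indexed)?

0x8E

U+0173 → 2-byte form C5 B3 at offsets 0–1.
U+0921 → 3-byte form E0 A4 A1 at offsets 2–4.
U+AE396 → 4-byte form F2 AE 8E 96 at offsets 5–8.
Offset 7 falls in char 3's range; it's byte 3 of F2 AE 8E 96 = 0x8E.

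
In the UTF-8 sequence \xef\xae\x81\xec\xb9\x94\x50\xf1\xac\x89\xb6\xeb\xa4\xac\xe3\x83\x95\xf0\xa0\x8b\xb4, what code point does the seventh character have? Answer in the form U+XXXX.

U+202F4

Offset 0: leading byte 0xEF = 11101111 → 3-byte char #1 = EF AE 81.
Offset 3: leading byte 0xEC = 11101100 → 3-byte char #2 = EC B9 94.
Offset 6: leading byte 0x50 = 01010000 → 1-byte char #3 = 50.
Offset 7: leading byte 0xF1 = 11110001 → 4-byte char #4 = F1 AC 89 B6.
Offset 11: leading byte 0xEB = 11101011 → 3-byte char #5 = EB A4 AC.
Offset 14: leading byte 0xE3 = 11100011 → 3-byte char #6 = E3 83 95.
Offset 17: leading byte 0xF0 = 11110000 → 4-byte char #7 = F0 A0 8B B4.
Leading byte 0xF0 = 11110000 matches 11110xxx → 4-byte sequence.
Byte 1: 0xF0 = 11110000, payload 000 (3 bits).
Byte 2: 0xA0 = 10100000 (10xxxxxx ✓), payload 100000.
Byte 3: 0x8B = 10001011 (10xxxxxx ✓), payload 001011.
Byte 4: 0xB4 = 10110100 (10xxxxxx ✓), payload 110100.
Concatenate: 000100000001011110100 = 0x202F4 (21 bits → U+202F4).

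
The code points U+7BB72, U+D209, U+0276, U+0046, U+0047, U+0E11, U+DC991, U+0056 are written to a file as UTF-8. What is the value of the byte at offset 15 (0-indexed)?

U+7BB72 → 4-byte form F1 BB AD B2 at offsets 0–3.
U+D209 → 3-byte form ED 88 89 at offsets 4–6.
U+0276 → 2-byte form C9 B6 at offsets 7–8.
U+0046 → 1-byte form 46 at offsets 9–9.
U+0047 → 1-byte form 47 at offsets 10–10.
U+0E11 → 3-byte form E0 B8 91 at offsets 11–13.
U+DC991 → 4-byte form F3 9C A6 91 at offsets 14–17.
Offset 15 falls in char 7's range; it's byte 2 of F3 9C A6 91 = 0x9C.

0x9C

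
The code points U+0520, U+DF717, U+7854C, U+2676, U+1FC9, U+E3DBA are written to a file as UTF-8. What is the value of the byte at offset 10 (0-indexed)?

U+0520 → 2-byte form D4 A0 at offsets 0–1.
U+DF717 → 4-byte form F3 9F 9C 97 at offsets 2–5.
U+7854C → 4-byte form F1 B8 95 8C at offsets 6–9.
U+2676 → 3-byte form E2 99 B6 at offsets 10–12.
Offset 10 falls in char 4's range; it's byte 1 of E2 99 B6 = 0xE2.

0xE2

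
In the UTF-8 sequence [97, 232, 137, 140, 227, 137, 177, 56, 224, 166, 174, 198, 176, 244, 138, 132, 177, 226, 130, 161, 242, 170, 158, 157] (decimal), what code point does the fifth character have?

U+09AE

Offset 0: leading byte 0x61 = 01100001 → 1-byte char #1 = 61.
Offset 1: leading byte 0xE8 = 11101000 → 3-byte char #2 = E8 89 8C.
Offset 4: leading byte 0xE3 = 11100011 → 3-byte char #3 = E3 89 B1.
Offset 7: leading byte 0x38 = 00111000 → 1-byte char #4 = 38.
Offset 8: leading byte 0xE0 = 11100000 → 3-byte char #5 = E0 A6 AE.
Leading byte 0xE0 = 11100000 matches 1110xxxx → 3-byte sequence.
Byte 1: 0xE0 = 11100000, payload 0000 (4 bits).
Byte 2: 0xA6 = 10100110 (10xxxxxx ✓), payload 100110.
Byte 3: 0xAE = 10101110 (10xxxxxx ✓), payload 101110.
Concatenate: 0000100110101110 = 0x9AE (16 bits → U+09AE).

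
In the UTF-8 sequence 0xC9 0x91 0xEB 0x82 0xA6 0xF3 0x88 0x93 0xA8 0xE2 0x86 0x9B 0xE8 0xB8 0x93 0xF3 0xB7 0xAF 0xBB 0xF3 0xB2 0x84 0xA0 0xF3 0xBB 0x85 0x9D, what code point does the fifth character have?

U+8E13

Offset 0: leading byte 0xC9 = 11001001 → 2-byte char #1 = C9 91.
Offset 2: leading byte 0xEB = 11101011 → 3-byte char #2 = EB 82 A6.
Offset 5: leading byte 0xF3 = 11110011 → 4-byte char #3 = F3 88 93 A8.
Offset 9: leading byte 0xE2 = 11100010 → 3-byte char #4 = E2 86 9B.
Offset 12: leading byte 0xE8 = 11101000 → 3-byte char #5 = E8 B8 93.
Leading byte 0xE8 = 11101000 matches 1110xxxx → 3-byte sequence.
Byte 1: 0xE8 = 11101000, payload 1000 (4 bits).
Byte 2: 0xB8 = 10111000 (10xxxxxx ✓), payload 111000.
Byte 3: 0x93 = 10010011 (10xxxxxx ✓), payload 010011.
Concatenate: 1000111000010011 = 0x8E13 (16 bits → U+8E13).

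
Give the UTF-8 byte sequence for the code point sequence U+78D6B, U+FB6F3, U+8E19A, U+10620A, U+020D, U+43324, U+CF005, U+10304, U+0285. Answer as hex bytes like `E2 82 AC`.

U+78D6B: 4-byte form → F1 B8 B5 AB.
U+FB6F3: 4-byte form → F3 BB 9B B3.
U+8E19A: 4-byte form → F2 8E 86 9A.
U+10620A: 4-byte form → F4 86 88 8A.
U+020D: 2-byte form → C8 8D.
U+43324: 4-byte form → F1 83 8C A4.
U+CF005: 4-byte form → F3 8F 80 85.
U+10304: 4-byte form → F0 90 8C 84.
U+0285: 2-byte form → CA 85.
Concatenated (32 bytes): F1 B8 B5 AB F3 BB 9B B3 F2 8E 86 9A F4 86 88 8A C8 8D F1 83 8C A4 F3 8F 80 85 F0 90 8C 84 CA 85.

F1 B8 B5 AB F3 BB 9B B3 F2 8E 86 9A F4 86 88 8A C8 8D F1 83 8C A4 F3 8F 80 85 F0 90 8C 84 CA 85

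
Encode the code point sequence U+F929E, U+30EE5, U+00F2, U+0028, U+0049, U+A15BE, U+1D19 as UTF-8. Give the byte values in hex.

U+F929E: 4-byte form → F3 B9 8A 9E.
U+30EE5: 4-byte form → F0 B0 BB A5.
U+00F2: 2-byte form → C3 B2.
U+0028: 1-byte form → 28.
U+0049: 1-byte form → 49.
U+A15BE: 4-byte form → F2 A1 96 BE.
U+1D19: 3-byte form → E1 B4 99.
Concatenated (19 bytes): F3 B9 8A 9E F0 B0 BB A5 C3 B2 28 49 F2 A1 96 BE E1 B4 99.

F3 B9 8A 9E F0 B0 BB A5 C3 B2 28 49 F2 A1 96 BE E1 B4 99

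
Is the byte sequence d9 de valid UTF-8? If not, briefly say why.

invalid (non-continuation byte where continuation expected)

Leading byte 0xD9 = 11011001 → 2-byte form.
Byte 2 is 0xDE = 11011110, which is not 10xxxxxx — expected a continuation byte.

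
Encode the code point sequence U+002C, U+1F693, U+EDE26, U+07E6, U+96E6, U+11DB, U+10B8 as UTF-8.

U+002C: 1-byte form → 2C.
U+1F693: 4-byte form → F0 9F 9A 93.
U+EDE26: 4-byte form → F3 AD B8 A6.
U+07E6: 2-byte form → DF A6.
U+96E6: 3-byte form → E9 9B A6.
U+11DB: 3-byte form → E1 87 9B.
U+10B8: 3-byte form → E1 82 B8.
Concatenated (20 bytes): 2C F0 9F 9A 93 F3 AD B8 A6 DF A6 E9 9B A6 E1 87 9B E1 82 B8.

2C F0 9F 9A 93 F3 AD B8 A6 DF A6 E9 9B A6 E1 87 9B E1 82 B8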